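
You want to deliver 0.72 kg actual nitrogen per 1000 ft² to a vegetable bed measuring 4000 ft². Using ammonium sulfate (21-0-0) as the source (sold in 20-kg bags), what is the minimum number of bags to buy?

1 bags

Product per 1000 ft² = 0.72 / 21% = 3.42857 kg.
Total product = 3.42857 × 4000 / 1000 = 13.7143 kg.
Bags = ⌈13.7143 / 20⌉ = 1.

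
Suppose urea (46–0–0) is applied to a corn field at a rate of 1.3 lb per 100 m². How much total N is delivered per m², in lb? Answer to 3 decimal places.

nitrogen per 100 m² = 1.3 × 46% = 0.598 lb.
Convert to per m²: 0.598 × 0.01 = 0.00598 lb.

0.006 lb N per sq m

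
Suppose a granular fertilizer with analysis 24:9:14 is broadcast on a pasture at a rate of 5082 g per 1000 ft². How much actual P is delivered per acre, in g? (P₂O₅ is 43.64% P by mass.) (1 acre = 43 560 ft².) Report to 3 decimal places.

P₂O₅ per 1000 ft² = 5082 × 9% = 457.38 g.
Elemental P = 457.38 × 0.4364 = 199.601 g per 1000 ft².
Convert to per acre: 199.601 × 43.56 = 8694.6035 g.

8694.604 g P per acre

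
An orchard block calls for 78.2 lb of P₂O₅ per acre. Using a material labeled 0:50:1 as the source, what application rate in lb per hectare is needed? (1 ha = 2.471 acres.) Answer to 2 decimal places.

Product per acre = 78.2 / 50% = 156.4 lb.
Convert to per hectare: 156.4 × 2.471 = 386.464 lb.

386.46 lb of product per hectare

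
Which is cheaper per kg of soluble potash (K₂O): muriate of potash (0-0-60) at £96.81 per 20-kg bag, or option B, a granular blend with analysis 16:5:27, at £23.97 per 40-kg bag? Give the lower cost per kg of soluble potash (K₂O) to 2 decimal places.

£2.22 per kg K₂O (option B)

muriate of potash: K₂O per bag = 20 × 60% = 12 kg; cost = 96.81 / 12 = £8.0675/kg K₂O.
option B: K₂O per bag = 40 × 27% = 10.8 kg; cost = 23.97 / 10.8 = £2.2194/kg K₂O.
option B is cheaper.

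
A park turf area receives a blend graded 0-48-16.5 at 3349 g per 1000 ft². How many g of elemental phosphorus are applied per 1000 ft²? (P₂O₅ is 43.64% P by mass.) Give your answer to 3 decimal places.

P₂O₅ per 1000 ft² = 3349 × 48% = 1607.52 g.
Elemental P = 1607.52 × 0.4364 = 701.5217 g per 1000 ft².

701.522 g P per thousand sq ft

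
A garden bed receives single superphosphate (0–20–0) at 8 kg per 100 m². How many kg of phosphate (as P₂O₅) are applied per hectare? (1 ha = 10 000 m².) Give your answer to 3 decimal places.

160.000 kg P₂O₅ per hectare

P₂O₅ per 100 m² = 8 × 20% = 1.6 kg.
Convert to per hectare: 1.6 × 100 = 160 kg.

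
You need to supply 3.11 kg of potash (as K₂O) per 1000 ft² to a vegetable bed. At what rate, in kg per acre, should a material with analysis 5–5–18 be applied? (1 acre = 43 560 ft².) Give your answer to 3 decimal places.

752.620 kg of product per acre

Product per 1000 ft² = 3.11 / 18% = 17.2778 kg.
Convert to per acre: 17.2778 × 43.56 = 752.62 kg.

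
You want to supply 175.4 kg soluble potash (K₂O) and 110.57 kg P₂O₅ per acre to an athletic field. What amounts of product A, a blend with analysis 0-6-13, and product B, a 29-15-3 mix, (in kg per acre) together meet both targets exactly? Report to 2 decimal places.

1299.03 kg product A, 217.52 kg product B

Per-acre balance (a = product A, b = product B):
K₂O: 0.13·a + 0.03·b = 175.4
P₂O₅: 0.06·a + 0.15·b = 110.57
Eliminate b: (row1) − 0.03/0.15·(row2) → 0.118·a = 153.286, so a = 1299.034.
Then b = (110.57 − 0.06·1299.034) / 0.15 = 217.5198.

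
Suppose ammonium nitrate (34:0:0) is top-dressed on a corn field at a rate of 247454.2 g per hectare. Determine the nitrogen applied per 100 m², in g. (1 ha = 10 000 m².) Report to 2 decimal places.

nitrogen per hectare = 247454.2 × 34% = 84134.4 g.
Convert to per 100 m²: 84134.4 × 0.01 = 841.344 g.

841.34 g N per hundred sq m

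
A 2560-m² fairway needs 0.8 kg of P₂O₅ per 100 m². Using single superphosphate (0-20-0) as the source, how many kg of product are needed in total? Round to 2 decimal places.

Product per 100 m² = 0.8 / 20% = 4 kg.
Total product = 4 × 2560 / 100 = 102.4 kg.

102.40 kg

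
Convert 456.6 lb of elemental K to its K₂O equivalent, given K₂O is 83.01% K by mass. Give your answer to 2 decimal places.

550.05 lb K₂O

K₂O = 456.6 / 0.8301 = 550.054 lb.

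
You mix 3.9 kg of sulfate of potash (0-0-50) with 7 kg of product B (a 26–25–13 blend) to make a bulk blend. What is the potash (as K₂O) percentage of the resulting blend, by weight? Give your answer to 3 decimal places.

26.239% K₂O

Total mass = 3.9 + 7 = 10.9 kg.
K₂O mass = 50%×3.9 + 13%×7 = 2.86 kg.
% K₂O = 2.86 / 10.9 = 26.2385%.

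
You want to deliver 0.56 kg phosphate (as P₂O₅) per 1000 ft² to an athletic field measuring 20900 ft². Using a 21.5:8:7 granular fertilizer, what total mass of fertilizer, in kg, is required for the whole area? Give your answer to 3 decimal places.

Product per 1000 ft² = 0.56 / 8% = 7 kg.
Total product = 7 × 20900 / 1000 = 146.3 kg.

146.300 kg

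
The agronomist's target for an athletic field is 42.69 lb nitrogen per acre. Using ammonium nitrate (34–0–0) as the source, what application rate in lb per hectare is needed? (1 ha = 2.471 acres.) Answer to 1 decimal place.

310.3 lb of product per hectare

Product per acre = 42.69 / 34% = 125.559 lb.
Convert to per hectare: 125.559 × 2.471 = 310.256 lb.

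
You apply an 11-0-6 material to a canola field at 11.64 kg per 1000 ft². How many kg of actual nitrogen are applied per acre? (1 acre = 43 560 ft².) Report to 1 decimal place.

55.8 kg N per acre

nitrogen per 1000 ft² = 11.64 × 11% = 1.2804 kg.
Convert to per acre: 1.2804 × 43.56 = 55.7742 kg.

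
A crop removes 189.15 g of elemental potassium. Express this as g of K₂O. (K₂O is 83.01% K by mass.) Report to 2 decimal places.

K₂O = 189.15 / 0.8301 = 227.864 g.

227.86 g K₂O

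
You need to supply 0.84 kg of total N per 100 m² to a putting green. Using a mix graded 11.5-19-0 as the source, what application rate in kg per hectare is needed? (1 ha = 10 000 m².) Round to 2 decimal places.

730.43 kg of product per hectare

Product per 100 m² = 0.84 / 11.5% = 7.30435 kg.
Convert to per hectare: 7.30435 × 100 = 730.4348 kg.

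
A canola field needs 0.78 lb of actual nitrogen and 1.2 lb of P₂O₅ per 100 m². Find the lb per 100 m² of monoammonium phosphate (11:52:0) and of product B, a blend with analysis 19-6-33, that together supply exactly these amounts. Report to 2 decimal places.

Per-100 m² balance (a = monoammonium phosphate, b = product B):
N: 0.11·a + 0.19·b = 0.78
P₂O₅: 0.52·a + 0.06·b = 1.2
Solving simultaneously: a = 1.96529, b = 2.96746.

1.97 lb monoammonium phosphate, 2.97 lb product B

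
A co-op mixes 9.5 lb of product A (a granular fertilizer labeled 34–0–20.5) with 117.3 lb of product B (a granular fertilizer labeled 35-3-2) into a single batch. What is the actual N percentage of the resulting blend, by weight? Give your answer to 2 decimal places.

Total mass = 9.5 + 117.3 = 126.8 lb.
N mass = 34%×9.5 + 35%×117.3 = 44.285 lb.
% N = 44.285 / 126.8 = 34.9251%.

34.93% N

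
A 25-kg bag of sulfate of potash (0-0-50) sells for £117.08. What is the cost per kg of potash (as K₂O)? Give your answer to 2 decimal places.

K₂O in bag = 25 × 50% = 12.5 kg.
Cost per kg K₂O = £117.08 / 12.5 = £9.3664.

£9.37 per kg K₂O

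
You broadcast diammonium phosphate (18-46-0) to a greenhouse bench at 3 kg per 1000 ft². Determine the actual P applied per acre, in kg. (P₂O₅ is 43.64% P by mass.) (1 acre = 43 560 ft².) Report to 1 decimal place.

P₂O₅ per 1000 ft² = 3 × 46% = 1.38 kg.
Elemental P = 1.38 × 0.4364 = 0.602232 kg per 1000 ft².
Convert to per acre: 0.602232 × 43.56 = 26.2332 kg.

26.2 kg P per acre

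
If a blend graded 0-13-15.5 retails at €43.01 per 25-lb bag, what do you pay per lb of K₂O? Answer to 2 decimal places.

€11.10 per lb K₂O

K₂O in bag = 25 × 15.5% = 3.875 lb.
Cost per lb K₂O = €43.01 / 3.875 = €11.0994.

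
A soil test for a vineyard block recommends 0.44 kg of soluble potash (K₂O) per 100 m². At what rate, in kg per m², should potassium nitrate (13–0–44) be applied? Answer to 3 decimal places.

0.010 kg of product per sq m

Product per 100 m² = 0.44 / 44% = 1 kg.
Convert to per m²: 1 × 0.01 = 0.01 kg.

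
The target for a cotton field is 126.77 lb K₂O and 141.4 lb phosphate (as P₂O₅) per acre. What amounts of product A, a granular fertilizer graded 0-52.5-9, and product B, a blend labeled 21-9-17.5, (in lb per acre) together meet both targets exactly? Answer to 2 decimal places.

159.18 lb product A, 642.53 lb product B

Per-acre balance (a = product A, b = product B):
K₂O: 0.09·a + 0.175·b = 126.77
P₂O₅: 0.525·a + 0.09·b = 141.4
Eliminate a: (row1) − 0.09/0.525·(row2) → 0.159571·b = 102.53, so b = 642.534.
Back-substitute: a = (126.77 − 0.175·642.534) / 0.09 = 159.1847.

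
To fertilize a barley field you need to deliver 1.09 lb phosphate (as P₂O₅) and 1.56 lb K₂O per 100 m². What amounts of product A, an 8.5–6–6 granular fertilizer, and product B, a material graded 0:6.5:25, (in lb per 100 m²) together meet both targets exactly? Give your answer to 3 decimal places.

Per-100 m² balance (a = product A, b = product B):
P₂O₅: 0.06·a + 0.065·b = 1.09
K₂O: 0.06·a + 0.25·b = 1.56
Solving simultaneously: a = 15.4144, b = 2.54054.

15.414 lb product A, 2.541 lb product B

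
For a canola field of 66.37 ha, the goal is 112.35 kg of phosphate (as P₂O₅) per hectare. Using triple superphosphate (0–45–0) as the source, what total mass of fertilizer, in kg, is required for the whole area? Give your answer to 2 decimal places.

Product per hectare = 112.35 / 45% = 249.667 kg.
Total product = 249.667 × 66.37 = 16570.377 kg.

16570.38 kg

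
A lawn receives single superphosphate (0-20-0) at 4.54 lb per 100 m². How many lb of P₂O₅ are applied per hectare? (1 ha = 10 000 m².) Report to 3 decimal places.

P₂O₅ per 100 m² = 4.54 × 20% = 0.908 lb.
Convert to per hectare: 0.908 × 100 = 90.8 lb.

90.800 lb P₂O₅ per hectare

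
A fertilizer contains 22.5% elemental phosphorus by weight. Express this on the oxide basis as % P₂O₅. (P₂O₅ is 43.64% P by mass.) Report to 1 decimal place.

51.6% P₂O₅

%P₂O₅ = 22.5 / 0.4364 = 51.5582%.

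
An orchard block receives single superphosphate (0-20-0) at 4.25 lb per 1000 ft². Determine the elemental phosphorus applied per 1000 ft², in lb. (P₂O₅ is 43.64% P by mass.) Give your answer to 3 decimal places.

0.371 lb P per thousand sq ft

P₂O₅ per 1000 ft² = 4.25 × 20% = 0.85 lb.
Elemental P = 0.85 × 0.4364 = 0.37094 lb per 1000 ft².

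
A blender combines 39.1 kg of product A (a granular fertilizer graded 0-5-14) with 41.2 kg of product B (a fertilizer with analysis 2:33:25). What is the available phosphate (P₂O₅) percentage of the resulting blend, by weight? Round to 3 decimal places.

19.366% P₂O₅

Total mass = 39.1 + 41.2 = 80.3 kg.
P₂O₅ mass = 5%×39.1 + 33%×41.2 = 15.551 kg.
% P₂O₅ = 15.551 / 80.3 = 19.3661%.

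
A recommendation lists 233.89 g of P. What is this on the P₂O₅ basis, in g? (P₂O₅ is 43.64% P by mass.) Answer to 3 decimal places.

P₂O₅ = 233.89 / 0.4364 = 535.9533 g.

535.953 g P₂O₅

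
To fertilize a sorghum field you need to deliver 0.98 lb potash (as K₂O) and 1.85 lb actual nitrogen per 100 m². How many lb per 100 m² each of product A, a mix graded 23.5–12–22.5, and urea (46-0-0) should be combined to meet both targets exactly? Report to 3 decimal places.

Let a = lb of product A, b = lb of urea (per 100 m²).
K₂O: 0.225·a + 0·b = 0.98
N: 0.235·a + 0.46·b = 1.85
Eliminate a: (row1) − 0.225/0.235·(row2) → -0.440426·b = -0.791277, so b = 1.79662.
Back-substitute: a = (0.98 − 0·1.79662) / 0.225 = 4.35556.

4.356 lb product A, 1.797 lb urea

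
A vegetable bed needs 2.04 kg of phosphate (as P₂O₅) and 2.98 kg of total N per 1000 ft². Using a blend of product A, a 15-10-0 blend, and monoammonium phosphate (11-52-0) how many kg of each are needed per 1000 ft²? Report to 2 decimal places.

Per-1000 ft² balance (a = product A, b = monoammonium phosphate):
P₂O₅: 0.1·a + 0.52·b = 2.04
N: 0.15·a + 0.11·b = 2.98
Eliminate a: (row1) − 0.1/0.15·(row2) → 0.446667·b = 0.0533333, so b = 0.119403.
Back-substitute: a = (2.04 − 0.52·0.119403) / 0.1 = 19.7791.

19.78 kg product A, 0.12 kg monoammonium phosphate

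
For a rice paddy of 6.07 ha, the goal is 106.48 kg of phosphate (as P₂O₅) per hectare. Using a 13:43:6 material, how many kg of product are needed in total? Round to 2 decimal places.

Product per hectare = 106.48 / 43% = 247.628 kg.
Total product = 247.628 × 6.07 = 1503.101 kg.

1503.10 kg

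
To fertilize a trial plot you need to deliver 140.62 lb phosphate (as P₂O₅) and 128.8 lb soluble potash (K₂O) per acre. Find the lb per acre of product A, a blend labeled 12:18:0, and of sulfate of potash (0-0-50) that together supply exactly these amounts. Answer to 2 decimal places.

Per-acre balance (a = product A, b = sulfate of potash):
P₂O₅: 0.18·a + 0·b = 140.62
K₂O: 0·a + 0.5·b = 128.8
Solving simultaneously: a = 781.222, b = 257.6.

781.22 lb product A, 257.60 lb sulfate of potash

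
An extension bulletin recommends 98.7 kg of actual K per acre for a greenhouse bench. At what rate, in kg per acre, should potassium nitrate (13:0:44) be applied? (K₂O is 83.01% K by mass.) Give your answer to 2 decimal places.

270.23 kg of product per acre

As K₂O: 98.7 / 0.8301 = 118.901 kg per acre.
Product per acre = 118.901 / 44% = 270.2303 kg.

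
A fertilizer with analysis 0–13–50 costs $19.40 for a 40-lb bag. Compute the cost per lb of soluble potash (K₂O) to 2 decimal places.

$0.97 per lb K₂O

K₂O in bag = 40 × 50% = 20 lb.
Cost per lb K₂O = $19.40 / 20 = $0.9700.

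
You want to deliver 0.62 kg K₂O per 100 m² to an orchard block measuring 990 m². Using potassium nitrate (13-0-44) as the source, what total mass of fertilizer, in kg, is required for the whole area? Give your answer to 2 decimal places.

Product per 100 m² = 0.62 / 44% = 1.40909 kg.
Total product = 1.40909 × 990 / 100 = 13.95 kg.

13.95 kg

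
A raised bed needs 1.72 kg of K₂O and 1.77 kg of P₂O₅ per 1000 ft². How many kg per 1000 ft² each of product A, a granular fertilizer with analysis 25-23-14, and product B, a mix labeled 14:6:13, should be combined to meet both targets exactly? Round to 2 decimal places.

5.90 kg product A, 6.87 kg product B

With a, b = kg per 1000 ft² of product A and product B:
K₂O: 0.14·a + 0.13·b = 1.72
P₂O₅: 0.23·a + 0.06·b = 1.77
Eliminate a: (row1) − 0.14/0.23·(row2) → 0.0934783·b = 0.642609, so b = 6.87442.
Back-substitute: a = (1.72 − 0.13·6.87442) / 0.14 = 5.90233.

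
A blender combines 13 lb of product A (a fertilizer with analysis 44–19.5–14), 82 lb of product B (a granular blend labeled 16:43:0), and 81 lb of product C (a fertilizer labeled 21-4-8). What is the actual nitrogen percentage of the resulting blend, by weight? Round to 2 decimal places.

20.37% N

Total mass = 13 + 82 + 81 = 176 lb.
N mass = 44%×13 + 16%×82 + 21%×81 = 35.85 lb.
% N = 35.85 / 176 = 20.3693%.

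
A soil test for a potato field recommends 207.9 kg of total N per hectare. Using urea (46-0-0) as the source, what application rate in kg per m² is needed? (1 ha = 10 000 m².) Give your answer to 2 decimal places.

0.05 kg of product per sq m

Product per hectare = 207.9 / 46% = 451.957 kg.
Convert to per m²: 451.957 × 0.0001 = 0.0451957 kg.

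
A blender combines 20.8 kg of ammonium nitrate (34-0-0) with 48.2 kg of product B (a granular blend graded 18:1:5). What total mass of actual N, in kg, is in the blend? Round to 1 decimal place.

15.7 kg N

N mass = 34%×20.8 + 18%×48.2 = 15.748 kg.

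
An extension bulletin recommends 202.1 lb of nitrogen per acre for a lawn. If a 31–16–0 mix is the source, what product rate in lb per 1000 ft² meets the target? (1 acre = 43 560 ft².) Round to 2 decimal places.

14.97 lb of product per thousand sq ft

Product per acre = 202.1 / 31% = 651.935 lb.
Convert to per 1000 ft²: 651.935 × 0.0229568 = 14.9664 lb.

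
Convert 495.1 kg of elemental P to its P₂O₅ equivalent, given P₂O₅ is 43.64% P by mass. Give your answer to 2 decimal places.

1134.51 kg P₂O₅

P₂O₅ = 495.1 / 0.4364 = 1134.5096 kg.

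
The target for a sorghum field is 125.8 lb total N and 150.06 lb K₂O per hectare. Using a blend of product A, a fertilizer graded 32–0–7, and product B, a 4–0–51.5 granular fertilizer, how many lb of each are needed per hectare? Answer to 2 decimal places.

362.87 lb product A, 242.06 lb product B

With a, b = lb per hectare of product A and product B:
N: 0.32·a + 0.04·b = 125.8
K₂O: 0.07·a + 0.515·b = 150.06
Eliminate a: (row1) − 0.32/0.07·(row2) → -2.31429·b = -560.189, so b = 242.057.
Back-substitute: a = (125.8 − 0.04·242.057) / 0.32 = 362.868.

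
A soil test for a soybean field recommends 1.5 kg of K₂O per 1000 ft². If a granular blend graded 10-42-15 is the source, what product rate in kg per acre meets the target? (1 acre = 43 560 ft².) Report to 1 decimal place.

Product per 1000 ft² = 1.5 / 15% = 10 kg.
Convert to per acre: 10 × 43.56 = 435.6 kg.

435.6 kg of product per acre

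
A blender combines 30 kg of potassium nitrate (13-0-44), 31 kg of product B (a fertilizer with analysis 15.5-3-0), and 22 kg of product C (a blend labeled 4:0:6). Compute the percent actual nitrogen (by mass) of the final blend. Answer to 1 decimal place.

Total mass = 30 + 31 + 22 = 83 kg.
N mass = 13%×30 + 15.5%×31 + 4%×22 = 9.585 kg.
% N = 9.585 / 83 = 11.5482%.

11.5% N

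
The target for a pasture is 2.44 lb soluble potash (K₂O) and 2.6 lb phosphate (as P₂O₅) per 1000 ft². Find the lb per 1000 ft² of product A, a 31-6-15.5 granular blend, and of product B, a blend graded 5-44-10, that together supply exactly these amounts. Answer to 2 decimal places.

Per-1000 ft² balance (a = product A, b = product B):
K₂O: 0.155·a + 0.1·b = 2.44
P₂O₅: 0.06·a + 0.44·b = 2.6
Eliminate b: (row1) − 0.1/0.44·(row2) → 0.141364·a = 1.84909, so a = 13.0804.
Then b = (2.6 − 0.06·13.0804) / 0.44 = 4.1254.

13.08 lb product A, 4.13 lb product B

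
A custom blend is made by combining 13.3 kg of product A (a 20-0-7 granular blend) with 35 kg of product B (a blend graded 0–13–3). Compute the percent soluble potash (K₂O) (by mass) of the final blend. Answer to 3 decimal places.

Total mass = 13.3 + 35 = 48.3 kg.
K₂O mass = 7%×13.3 + 3%×35 = 1.981 kg.
% K₂O = 1.981 / 48.3 = 4.10145%.

4.101% K₂O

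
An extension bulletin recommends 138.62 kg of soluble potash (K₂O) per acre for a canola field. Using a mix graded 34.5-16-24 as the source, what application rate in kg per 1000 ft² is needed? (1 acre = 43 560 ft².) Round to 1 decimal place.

13.3 kg of product per thousand sq ft

Product per acre = 138.62 / 24% = 577.583 kg.
Convert to per 1000 ft²: 577.583 × 0.0229568 = 13.2595 kg.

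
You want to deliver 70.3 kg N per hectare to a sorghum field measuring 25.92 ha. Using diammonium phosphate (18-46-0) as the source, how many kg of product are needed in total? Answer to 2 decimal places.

Product per hectare = 70.3 / 18% = 390.556 kg.
Total product = 390.556 × 25.92 = 10123.2 kg.

10123.20 kg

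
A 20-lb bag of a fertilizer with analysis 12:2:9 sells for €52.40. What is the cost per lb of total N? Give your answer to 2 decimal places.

N in bag = 20 × 12% = 2.4 lb.
Cost per lb N = €52.40 / 2.4 = €21.8333.

€21.83 per lb N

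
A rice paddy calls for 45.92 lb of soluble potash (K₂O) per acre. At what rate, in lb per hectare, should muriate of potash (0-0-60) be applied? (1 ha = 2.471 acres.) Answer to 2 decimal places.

Product per acre = 45.92 / 60% = 76.5333 lb.
Convert to per hectare: 76.5333 × 2.471 = 189.114 lb.

189.11 lb of product per hectare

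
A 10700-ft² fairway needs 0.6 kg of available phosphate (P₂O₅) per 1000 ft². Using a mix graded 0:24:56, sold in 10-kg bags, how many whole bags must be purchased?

Product per 1000 ft² = 0.6 / 24% = 2.5 kg.
Total product = 2.5 × 10700 / 1000 = 26.75 kg.
Bags = ⌈26.75 / 10⌉ = 3.

3 bags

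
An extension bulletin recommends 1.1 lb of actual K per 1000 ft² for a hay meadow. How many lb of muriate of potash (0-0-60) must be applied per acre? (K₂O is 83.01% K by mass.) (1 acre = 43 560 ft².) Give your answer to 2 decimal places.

96.21 lb of product per acre

As K₂O: 1.1 / 0.8301 = 1.32514 lb per 1000 ft².
Product per 1000 ft² = 1.32514 / 60% = 2.20857 lb.
Convert to per acre: 2.20857 × 43.56 = 96.2053 lb.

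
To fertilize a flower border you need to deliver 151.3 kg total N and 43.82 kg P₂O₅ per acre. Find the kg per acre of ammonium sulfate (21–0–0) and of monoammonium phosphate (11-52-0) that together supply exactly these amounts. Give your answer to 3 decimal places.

676.335 kg ammonium sulfate, 84.269 kg monoammonium phosphate

Per-acre balance (a = ammonium sulfate, b = monoammonium phosphate):
N: 0.21·a + 0.11·b = 151.3
P₂O₅: 0·a + 0.52·b = 43.82
Solving simultaneously: a = 676.3352, b = 84.2692.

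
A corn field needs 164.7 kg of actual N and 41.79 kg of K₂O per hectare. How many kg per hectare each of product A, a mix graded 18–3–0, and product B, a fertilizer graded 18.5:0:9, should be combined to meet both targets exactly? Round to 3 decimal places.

With a, b = kg per hectare of product A and product B:
N: 0.18·a + 0.185·b = 164.7
K₂O: 0·a + 0.09·b = 41.79
Solving simultaneously: a = 437.7685, b = 464.3333.

437.769 kg product A, 464.333 kg product B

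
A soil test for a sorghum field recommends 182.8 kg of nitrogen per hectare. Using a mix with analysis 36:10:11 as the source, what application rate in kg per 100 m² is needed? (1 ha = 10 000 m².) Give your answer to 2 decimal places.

Product per hectare = 182.8 / 36% = 507.778 kg.
Convert to per 100 m²: 507.778 × 0.01 = 5.07778 kg.

5.08 kg of product per hundred sq m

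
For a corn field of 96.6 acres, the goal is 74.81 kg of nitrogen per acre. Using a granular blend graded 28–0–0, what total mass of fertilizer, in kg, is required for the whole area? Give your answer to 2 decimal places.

Product per acre = 74.81 / 28% = 267.179 kg.
Total product = 267.179 × 96.6 = 25809.45 kg.

25809.45 kg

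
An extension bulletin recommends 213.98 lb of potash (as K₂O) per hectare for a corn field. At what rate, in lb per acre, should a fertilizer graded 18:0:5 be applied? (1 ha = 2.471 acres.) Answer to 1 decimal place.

1731.9 lb of product per acre

Product per hectare = 213.98 / 5% = 4279.6 lb.
Convert to per acre: 4279.6 × 0.404694 = 1731.93 lb.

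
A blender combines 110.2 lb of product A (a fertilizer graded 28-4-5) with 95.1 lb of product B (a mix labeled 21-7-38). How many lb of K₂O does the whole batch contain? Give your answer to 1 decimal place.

41.6 lb K₂O

K₂O mass = 5%×110.2 + 38%×95.1 = 41.648 lb.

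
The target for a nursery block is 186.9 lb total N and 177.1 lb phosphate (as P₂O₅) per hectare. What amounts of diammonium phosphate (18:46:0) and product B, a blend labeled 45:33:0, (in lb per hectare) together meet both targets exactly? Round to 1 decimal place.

With a, b = lb per hectare of diammonium phosphate and product B:
N: 0.18·a + 0.45·b = 186.9
P₂O₅: 0.46·a + 0.33·b = 177.1
Solving simultaneously: a = 122.073, b = 366.504.

122.1 lb diammonium phosphate, 366.5 lb product B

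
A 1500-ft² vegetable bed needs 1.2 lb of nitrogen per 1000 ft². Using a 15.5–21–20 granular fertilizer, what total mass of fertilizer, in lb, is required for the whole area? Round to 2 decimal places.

11.61 lb

Product per 1000 ft² = 1.2 / 15.5% = 7.74194 lb.
Total product = 7.74194 × 1500 / 1000 = 11.6129 lb.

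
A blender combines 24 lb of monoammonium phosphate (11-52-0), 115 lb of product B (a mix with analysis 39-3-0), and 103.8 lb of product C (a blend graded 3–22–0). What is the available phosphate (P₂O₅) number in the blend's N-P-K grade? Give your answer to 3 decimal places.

15.966% P₂O₅

Total mass = 24 + 115 + 103.8 = 242.8 lb.
P₂O₅ mass = 52%×24 + 3%×115 + 22%×103.8 = 38.766 lb.
% P₂O₅ = 38.766 / 242.8 = 15.9662%.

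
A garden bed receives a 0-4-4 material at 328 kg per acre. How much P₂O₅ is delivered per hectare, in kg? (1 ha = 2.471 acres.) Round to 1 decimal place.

P₂O₅ per acre = 328 × 4% = 13.12 kg.
Convert to per hectare: 13.12 × 2.471 = 32.4195 kg.

32.4 kg P₂O₅ per hectare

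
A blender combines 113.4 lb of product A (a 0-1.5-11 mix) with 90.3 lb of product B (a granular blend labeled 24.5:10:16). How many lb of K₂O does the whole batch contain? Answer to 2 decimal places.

26.92 lb K₂O

K₂O mass = 11%×113.4 + 16%×90.3 = 26.922 lb.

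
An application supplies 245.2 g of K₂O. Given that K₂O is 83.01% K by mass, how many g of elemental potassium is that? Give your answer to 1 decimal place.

203.5 g K

K = 245.2 × 0.8301 = 203.541 g.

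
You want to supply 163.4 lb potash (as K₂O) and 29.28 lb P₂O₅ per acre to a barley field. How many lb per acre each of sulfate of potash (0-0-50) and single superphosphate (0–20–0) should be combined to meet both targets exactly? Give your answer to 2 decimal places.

326.80 lb sulfate of potash, 146.40 lb single superphosphate

Let a = lb of sulfate of potash, b = lb of single superphosphate (per acre).
K₂O: 0.5·a + 0·b = 163.4
P₂O₅: 0·a + 0.2·b = 29.28
Solving simultaneously: a = 326.8, b = 146.4.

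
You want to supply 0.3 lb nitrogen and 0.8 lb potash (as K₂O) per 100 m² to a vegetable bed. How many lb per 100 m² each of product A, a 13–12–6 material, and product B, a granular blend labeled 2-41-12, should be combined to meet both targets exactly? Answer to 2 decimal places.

1.39 lb product A, 5.97 lb product B

Per-100 m² balance (a = product A, b = product B):
N: 0.13·a + 0.02·b = 0.3
K₂O: 0.06·a + 0.12·b = 0.8
Eliminate b: (row1) − 0.02/0.12·(row2) → 0.12·a = 0.166667, so a = 1.38889.
Then b = (0.8 − 0.06·1.38889) / 0.12 = 5.97222.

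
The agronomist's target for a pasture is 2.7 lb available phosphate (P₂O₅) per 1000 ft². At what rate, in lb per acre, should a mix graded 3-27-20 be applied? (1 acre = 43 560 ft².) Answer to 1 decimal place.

Product per 1000 ft² = 2.7 / 27% = 10 lb.
Convert to per acre: 10 × 43.56 = 435.6 lb.

435.6 lb of product per acre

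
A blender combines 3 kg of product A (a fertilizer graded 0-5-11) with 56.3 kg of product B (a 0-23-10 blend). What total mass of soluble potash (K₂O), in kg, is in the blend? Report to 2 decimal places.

5.96 kg K₂O

K₂O mass = 11%×3 + 10%×56.3 = 5.96 kg.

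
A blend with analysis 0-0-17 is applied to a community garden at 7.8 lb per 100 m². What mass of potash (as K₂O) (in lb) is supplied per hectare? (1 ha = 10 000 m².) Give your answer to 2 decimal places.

132.60 lb K₂O per hectare

K₂O per 100 m² = 7.8 × 17% = 1.326 lb.
Convert to per hectare: 1.326 × 100 = 132.6 lb.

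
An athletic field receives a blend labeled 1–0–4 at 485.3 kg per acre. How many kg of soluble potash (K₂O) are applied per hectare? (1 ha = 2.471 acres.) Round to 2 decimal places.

K₂O per acre = 485.3 × 4% = 19.412 kg.
Convert to per hectare: 19.412 × 2.471 = 47.9671 kg.

47.97 kg K₂O per hectare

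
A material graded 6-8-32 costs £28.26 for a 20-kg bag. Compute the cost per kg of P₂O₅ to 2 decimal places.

P₂O₅ in bag = 20 × 8% = 1.6 kg.
Cost per kg P₂O₅ = £28.26 / 1.6 = £17.6625.

£17.66 per kg P₂O₅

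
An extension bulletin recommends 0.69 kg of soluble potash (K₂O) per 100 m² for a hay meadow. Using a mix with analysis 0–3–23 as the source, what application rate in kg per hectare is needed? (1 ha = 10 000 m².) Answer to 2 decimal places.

Product per 100 m² = 0.69 / 23% = 3 kg.
Convert to per hectare: 3 × 100 = 300 kg.

300.00 kg of product per hectare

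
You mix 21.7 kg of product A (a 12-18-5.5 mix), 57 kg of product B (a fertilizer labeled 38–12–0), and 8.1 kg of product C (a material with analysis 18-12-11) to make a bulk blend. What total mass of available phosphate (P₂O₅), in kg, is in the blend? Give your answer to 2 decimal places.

11.72 kg P₂O₅

P₂O₅ mass = 18%×21.7 + 12%×57 + 12%×8.1 = 11.718 kg.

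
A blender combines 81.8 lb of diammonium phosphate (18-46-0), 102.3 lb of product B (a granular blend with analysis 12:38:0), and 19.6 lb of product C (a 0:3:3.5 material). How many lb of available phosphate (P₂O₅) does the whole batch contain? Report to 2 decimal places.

77.09 lb P₂O₅

P₂O₅ mass = 46%×81.8 + 38%×102.3 + 3%×19.6 = 77.09 lb.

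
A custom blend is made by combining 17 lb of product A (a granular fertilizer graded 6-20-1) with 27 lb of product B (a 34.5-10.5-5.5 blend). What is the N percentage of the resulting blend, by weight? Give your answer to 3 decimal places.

Total mass = 17 + 27 = 44 lb.
N mass = 6%×17 + 34.5%×27 = 10.335 lb.
% N = 10.335 / 44 = 23.4886%.

23.489% N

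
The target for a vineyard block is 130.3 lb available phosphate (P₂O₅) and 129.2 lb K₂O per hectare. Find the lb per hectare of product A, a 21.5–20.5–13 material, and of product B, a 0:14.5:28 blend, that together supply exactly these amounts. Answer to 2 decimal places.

Per-hectare balance (a = product A, b = product B):
P₂O₅: 0.205·a + 0.145·b = 130.3
K₂O: 0.13·a + 0.28·b = 129.2
Solving simultaneously: a = 460.441, b = 247.652.

460.44 lb product A, 247.65 lb product B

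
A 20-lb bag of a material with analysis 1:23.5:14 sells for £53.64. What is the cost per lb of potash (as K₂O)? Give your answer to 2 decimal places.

£19.16 per lb K₂O

K₂O in bag = 20 × 14% = 2.8 lb.
Cost per lb K₂O = £53.64 / 2.8 = £19.1571.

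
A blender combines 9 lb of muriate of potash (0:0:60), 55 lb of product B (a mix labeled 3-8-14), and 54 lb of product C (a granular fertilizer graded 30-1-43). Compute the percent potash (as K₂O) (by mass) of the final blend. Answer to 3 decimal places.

30.780% K₂O

Total mass = 9 + 55 + 54 = 118 lb.
K₂O mass = 60%×9 + 14%×55 + 43%×54 = 36.32 lb.
% K₂O = 36.32 / 118 = 30.7797%.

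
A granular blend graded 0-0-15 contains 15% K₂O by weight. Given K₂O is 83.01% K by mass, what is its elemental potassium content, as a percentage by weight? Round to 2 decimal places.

%K = 15 × 0.8301 = 12.4515%.

12.45% K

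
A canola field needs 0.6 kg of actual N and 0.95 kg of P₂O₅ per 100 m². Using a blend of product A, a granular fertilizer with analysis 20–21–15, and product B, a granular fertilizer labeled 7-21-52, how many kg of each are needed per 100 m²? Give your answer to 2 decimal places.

2.18 kg product A, 2.34 kg product B

Per-100 m² balance (a = product A, b = product B):
N: 0.2·a + 0.07·b = 0.6
P₂O₅: 0.21·a + 0.21·b = 0.95
From row1: a = (0.6 − 0.07·b) / 0.2.
Into row2: 0.21·(0.6 − 0.07·b)/0.2 + 0.21·b = 0.95 → b = 2.34432, a = 2.17949.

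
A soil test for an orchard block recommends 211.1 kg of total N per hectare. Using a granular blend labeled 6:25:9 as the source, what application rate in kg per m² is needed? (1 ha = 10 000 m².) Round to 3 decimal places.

0.352 kg of product per sq m

Product per hectare = 211.1 / 6% = 3518.33 kg.
Convert to per m²: 3518.33 × 0.0001 = 0.351833 kg.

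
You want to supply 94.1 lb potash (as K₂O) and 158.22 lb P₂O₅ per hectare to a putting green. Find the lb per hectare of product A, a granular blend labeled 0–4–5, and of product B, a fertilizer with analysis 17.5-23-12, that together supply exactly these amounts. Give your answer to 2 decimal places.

396.51 lb product A, 618.96 lb product B

Let a = lb of product A, b = lb of product B (per hectare).
K₂O: 0.05·a + 0.12·b = 94.1
P₂O₅: 0.04·a + 0.23·b = 158.22
Eliminate a: (row1) − 0.05/0.04·(row2) → -0.1675·b = -103.675, so b = 618.955.
Back-substitute: a = (94.1 − 0.12·618.955) / 0.05 = 396.507.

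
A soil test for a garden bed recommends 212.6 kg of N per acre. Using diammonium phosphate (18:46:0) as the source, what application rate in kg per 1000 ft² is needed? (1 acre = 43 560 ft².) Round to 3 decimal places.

Product per acre = 212.6 / 18% = 1181.11 kg.
Convert to per 1000 ft²: 1181.11 × 0.0229568 = 27.1146 kg.

27.115 kg of product per thousand sq ft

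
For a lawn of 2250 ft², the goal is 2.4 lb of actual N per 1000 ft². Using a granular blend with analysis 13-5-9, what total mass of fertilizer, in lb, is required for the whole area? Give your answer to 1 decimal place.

41.5 lb

Product per 1000 ft² = 2.4 / 13% = 18.4615 lb.
Total product = 18.4615 × 2250 / 1000 = 41.5385 lb.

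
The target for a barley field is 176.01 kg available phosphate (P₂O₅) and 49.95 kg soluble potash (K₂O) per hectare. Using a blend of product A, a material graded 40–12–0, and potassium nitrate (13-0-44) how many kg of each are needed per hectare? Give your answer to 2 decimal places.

Per-hectare balance (a = product A, b = potassium nitrate):
P₂O₅: 0.12·a + 0·b = 176.01
K₂O: 0·a + 0.44·b = 49.95
Solving simultaneously: a = 1466.75, b = 113.523.

1466.75 kg product A, 113.52 kg potassium nitrate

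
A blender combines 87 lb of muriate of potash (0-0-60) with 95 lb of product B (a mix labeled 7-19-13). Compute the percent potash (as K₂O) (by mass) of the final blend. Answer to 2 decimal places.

Total mass = 87 + 95 = 182 lb.
K₂O mass = 60%×87 + 13%×95 = 64.55 lb.
% K₂O = 64.55 / 182 = 35.467%.

35.47% K₂O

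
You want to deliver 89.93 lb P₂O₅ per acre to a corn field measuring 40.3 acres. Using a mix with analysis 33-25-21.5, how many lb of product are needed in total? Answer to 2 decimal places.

14496.72 lb

Product per acre = 89.93 / 25% = 359.72 lb.
Total product = 359.72 × 40.3 = 14496.716 lb.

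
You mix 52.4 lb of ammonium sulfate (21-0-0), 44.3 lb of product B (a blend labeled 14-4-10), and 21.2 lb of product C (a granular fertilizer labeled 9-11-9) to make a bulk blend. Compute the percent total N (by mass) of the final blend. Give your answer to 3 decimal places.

16.212% N

Total mass = 52.4 + 44.3 + 21.2 = 117.9 lb.
N mass = 21%×52.4 + 14%×44.3 + 9%×21.2 = 19.114 lb.
% N = 19.114 / 117.9 = 16.21204%.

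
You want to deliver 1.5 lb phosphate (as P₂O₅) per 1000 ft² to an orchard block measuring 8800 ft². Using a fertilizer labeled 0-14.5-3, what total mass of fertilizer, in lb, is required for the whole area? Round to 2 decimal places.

91.03 lb

Product per 1000 ft² = 1.5 / 14.5% = 10.3448 lb.
Total product = 10.3448 × 8800 / 1000 = 91.0345 lb.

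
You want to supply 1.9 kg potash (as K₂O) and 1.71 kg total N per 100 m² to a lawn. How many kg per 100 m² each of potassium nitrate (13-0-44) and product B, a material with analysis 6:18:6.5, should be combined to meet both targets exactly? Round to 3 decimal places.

0.159 kg potassium nitrate, 28.156 kg product B

With a, b = kg per 100 m² of potassium nitrate and product B:
K₂O: 0.44·a + 0.065·b = 1.9
N: 0.13·a + 0.06·b = 1.71
Solving simultaneously: a = 0.158774, b = 28.15599.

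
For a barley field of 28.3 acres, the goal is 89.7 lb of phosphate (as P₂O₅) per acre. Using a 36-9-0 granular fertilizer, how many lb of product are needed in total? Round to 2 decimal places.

Product per acre = 89.7 / 9% = 996.667 lb.
Total product = 996.667 × 28.3 = 28205.667 lb.

28205.67 lb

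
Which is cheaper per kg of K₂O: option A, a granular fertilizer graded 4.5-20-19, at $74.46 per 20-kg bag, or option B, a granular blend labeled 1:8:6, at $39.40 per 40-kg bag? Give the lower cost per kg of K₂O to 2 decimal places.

$16.42 per kg K₂O (option B)

option A: K₂O per bag = 20 × 19% = 3.8 kg; cost = 74.46 / 3.8 = $19.5947/kg K₂O.
option B: K₂O per bag = 40 × 6% = 2.4 kg; cost = 39.40 / 2.4 = $16.4167/kg K₂O.
option B is cheaper.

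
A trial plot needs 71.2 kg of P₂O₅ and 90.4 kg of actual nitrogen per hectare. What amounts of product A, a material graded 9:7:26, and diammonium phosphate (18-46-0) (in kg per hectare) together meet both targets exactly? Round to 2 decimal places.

998.89 kg product A, 2.78 kg diammonium phosphate

Per-hectare balance (a = product A, b = diammonium phosphate):
P₂O₅: 0.07·a + 0.46·b = 71.2
N: 0.09·a + 0.18·b = 90.4
From row1: a = (71.2 − 0.46·b) / 0.07.
Into row2: 0.09·(71.2 − 0.46·b)/0.07 + 0.18·b = 90.4 → b = 2.77778, a = 998.889.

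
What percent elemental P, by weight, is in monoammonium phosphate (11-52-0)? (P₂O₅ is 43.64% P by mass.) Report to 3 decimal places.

22.693% P

%P = 52 × 0.4364 = 22.6928%.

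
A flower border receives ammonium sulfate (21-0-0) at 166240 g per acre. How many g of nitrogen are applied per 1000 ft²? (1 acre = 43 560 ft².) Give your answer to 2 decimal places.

801.43 g N per thousand sq ft

nitrogen per acre = 166240 × 21% = 34910.4 g.
Convert to per 1000 ft²: 34910.4 × 0.0229568 = 801.433 g.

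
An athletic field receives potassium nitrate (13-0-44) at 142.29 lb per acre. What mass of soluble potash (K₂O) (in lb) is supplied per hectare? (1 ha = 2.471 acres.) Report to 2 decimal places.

K₂O per acre = 142.29 × 44% = 62.6076 lb.
Convert to per hectare: 62.6076 × 2.471 = 154.703 lb.

154.70 lb K₂O per hectare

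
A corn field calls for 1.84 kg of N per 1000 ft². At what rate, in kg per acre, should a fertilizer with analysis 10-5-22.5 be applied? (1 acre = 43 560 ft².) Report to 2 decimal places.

Product per 1000 ft² = 1.84 / 10% = 18.4 kg.
Convert to per acre: 18.4 × 43.56 = 801.504 kg.

801.50 kg of product per acre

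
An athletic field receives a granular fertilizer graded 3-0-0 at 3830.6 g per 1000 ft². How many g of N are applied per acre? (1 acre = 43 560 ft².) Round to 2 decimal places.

nitrogen per 1000 ft² = 3830.6 × 3% = 114.918 g.
Convert to per acre: 114.918 × 43.56 = 5005.828 g.

5005.83 g N per acre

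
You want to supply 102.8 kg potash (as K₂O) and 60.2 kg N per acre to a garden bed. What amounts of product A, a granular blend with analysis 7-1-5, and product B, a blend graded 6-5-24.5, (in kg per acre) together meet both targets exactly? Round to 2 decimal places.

606.43 kg product A, 295.83 kg product B

With a, b = kg per acre of product A and product B:
K₂O: 0.05·a + 0.245·b = 102.8
N: 0.07·a + 0.06·b = 60.2
Eliminate a: (row1) − 0.05/0.07·(row2) → 0.202143·b = 59.8, so b = 295.8304.
Back-substitute: a = (102.8 − 0.245·295.8304) / 0.05 = 606.431.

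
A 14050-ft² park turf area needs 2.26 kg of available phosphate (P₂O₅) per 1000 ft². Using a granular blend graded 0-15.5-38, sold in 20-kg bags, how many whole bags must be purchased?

Product per 1000 ft² = 2.26 / 15.5% = 14.5806 kg.
Total product = 14.5806 × 14050 / 1000 = 204.858 kg.
Bags = ⌈204.858 / 20⌉ = 11.

11 bags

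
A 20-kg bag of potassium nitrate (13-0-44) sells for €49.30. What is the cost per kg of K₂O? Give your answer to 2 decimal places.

K₂O in bag = 20 × 44% = 8.8 kg.
Cost per kg K₂O = €49.30 / 8.8 = €5.6023.

€5.60 per kg K₂O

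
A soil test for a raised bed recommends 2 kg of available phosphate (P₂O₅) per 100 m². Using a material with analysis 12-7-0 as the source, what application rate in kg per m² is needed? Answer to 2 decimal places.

0.29 kg of product per sq m

Product per 100 m² = 2 / 7% = 28.5714 kg.
Convert to per m²: 28.5714 × 0.01 = 0.285714 kg.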